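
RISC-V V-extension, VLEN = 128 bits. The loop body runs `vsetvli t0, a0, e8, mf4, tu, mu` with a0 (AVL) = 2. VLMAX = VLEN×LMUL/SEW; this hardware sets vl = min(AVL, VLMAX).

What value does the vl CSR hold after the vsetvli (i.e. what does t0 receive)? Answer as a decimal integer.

vl = 2

VLMAX = VLEN×LMUL/SEW = 128×1/4/8 = 4
vl = min(AVL, VLMAX) = min(2, 4) = 2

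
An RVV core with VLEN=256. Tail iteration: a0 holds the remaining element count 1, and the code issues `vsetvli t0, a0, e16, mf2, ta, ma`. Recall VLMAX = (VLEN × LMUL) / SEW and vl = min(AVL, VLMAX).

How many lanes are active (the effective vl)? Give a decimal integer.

vl = 1

VLMAX = VLEN×LMUL/SEW = 256×1/2/16 = 8
vl ← min(1, 8) = 1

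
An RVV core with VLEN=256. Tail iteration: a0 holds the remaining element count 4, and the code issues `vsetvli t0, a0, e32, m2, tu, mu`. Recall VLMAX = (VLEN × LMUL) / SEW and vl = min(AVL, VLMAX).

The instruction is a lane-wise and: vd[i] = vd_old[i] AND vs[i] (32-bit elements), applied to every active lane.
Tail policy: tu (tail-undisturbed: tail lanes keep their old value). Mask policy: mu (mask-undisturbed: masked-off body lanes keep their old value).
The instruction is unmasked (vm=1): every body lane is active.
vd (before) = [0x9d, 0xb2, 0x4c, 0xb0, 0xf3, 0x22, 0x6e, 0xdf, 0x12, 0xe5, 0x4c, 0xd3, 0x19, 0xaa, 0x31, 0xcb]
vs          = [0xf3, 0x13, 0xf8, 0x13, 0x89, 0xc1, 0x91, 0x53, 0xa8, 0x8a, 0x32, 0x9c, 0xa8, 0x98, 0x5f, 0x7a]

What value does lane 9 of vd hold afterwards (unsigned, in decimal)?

vd[9] = 229

lanes per group: 256·2/32 = 16
AVL=4 ≤ VLMAX=16, so vl = 4
[0] and(0x9d,0xf3) = 0x91
[1] and(0xb2,0x13) = 0x12
[2] and(0x4c,0xf8) = 0x48
[3] and(0xb0,0x13) = 0x10
[4] tail/keep = 0xf3
[5] tail/keep = 0x22
[6] tail/keep = 0x6e
[7] tail/keep = 0xdf
[8] tail/keep = 0x12
[9] tail/keep = 0xe5
[10] tail/keep = 0x4c
[11] tail/keep = 0xd3
[12] tail/keep = 0x19
[13] tail/keep = 0xaa
[14] tail/keep = 0x31
[15] tail/keep = 0xcb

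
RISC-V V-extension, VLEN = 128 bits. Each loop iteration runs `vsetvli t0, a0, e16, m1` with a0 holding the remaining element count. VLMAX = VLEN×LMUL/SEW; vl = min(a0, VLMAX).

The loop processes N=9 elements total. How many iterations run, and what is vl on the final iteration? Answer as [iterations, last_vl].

[iterations, last_vl] = [2, 1]

VLMAX = (128 × 1) / 16 = 8 lanes
iterations = ceil(9/8) = 2; final-pass vl = 1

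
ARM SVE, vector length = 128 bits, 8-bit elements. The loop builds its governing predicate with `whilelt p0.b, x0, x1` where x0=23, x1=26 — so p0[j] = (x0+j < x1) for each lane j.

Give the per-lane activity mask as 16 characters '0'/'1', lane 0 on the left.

predicate = 1110000000000000

register lanes = 128/8 = 16
whilelt: lane j active iff 23+j < 26 → j < 3 → 3 active
bits (lane 0 leftmost): 1110000000000000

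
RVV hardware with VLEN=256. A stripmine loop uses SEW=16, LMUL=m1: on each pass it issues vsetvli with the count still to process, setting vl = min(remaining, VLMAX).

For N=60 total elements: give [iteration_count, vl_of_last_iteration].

lanes per group: 256·1/16 = 16
iterations = ceil(60/16) = 4; final-pass vl = 12

[iterations, last_vl] = [4, 12]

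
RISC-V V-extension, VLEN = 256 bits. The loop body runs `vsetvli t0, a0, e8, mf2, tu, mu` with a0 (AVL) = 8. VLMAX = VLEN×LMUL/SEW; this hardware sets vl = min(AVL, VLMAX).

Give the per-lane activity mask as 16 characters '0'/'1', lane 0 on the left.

predicate = 1111111100000000

lanes per group: 256·1/2/8 = 16
vl = min(AVL, VLMAX) = min(8, 16) = 8
bits (lane 0 leftmost): 1111111100000000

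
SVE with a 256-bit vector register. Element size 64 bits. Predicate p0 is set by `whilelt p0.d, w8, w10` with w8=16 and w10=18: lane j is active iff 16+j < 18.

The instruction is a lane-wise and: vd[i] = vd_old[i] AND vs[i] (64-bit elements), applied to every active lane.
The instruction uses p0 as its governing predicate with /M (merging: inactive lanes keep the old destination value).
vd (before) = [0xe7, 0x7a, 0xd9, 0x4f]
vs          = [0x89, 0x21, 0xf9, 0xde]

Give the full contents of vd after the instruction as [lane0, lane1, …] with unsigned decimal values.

vd = [129, 32, 217, 79]

register lanes = 256/64 = 4
active while 16+j < 18, i.e. j ∈ [0,2) capped at 4 ⇒ 2
vd[0] and(0xe7,0x89) -> 0x81
vd[1] and(0x7a,0x21) -> 0x20
vd[2] tail/keep -> 0xd9
vd[3] tail/keep -> 0x4f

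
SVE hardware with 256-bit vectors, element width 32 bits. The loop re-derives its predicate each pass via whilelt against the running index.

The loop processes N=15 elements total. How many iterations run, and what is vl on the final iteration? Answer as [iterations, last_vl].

[iterations, last_vl] = [2, 7]

lane count: 256 div 32 = 8
iterations = ceil(15/8) = 2; final-pass vl = 7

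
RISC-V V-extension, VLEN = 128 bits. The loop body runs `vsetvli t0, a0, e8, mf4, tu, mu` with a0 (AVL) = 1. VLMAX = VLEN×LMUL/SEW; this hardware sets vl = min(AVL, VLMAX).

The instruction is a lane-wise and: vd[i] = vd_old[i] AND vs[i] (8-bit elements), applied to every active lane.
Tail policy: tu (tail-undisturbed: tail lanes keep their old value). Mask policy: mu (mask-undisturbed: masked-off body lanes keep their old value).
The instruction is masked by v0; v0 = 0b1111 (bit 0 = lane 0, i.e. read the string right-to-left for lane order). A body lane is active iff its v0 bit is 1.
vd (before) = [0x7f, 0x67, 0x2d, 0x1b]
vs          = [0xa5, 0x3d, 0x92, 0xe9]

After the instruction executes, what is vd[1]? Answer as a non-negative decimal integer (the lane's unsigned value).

vd[1] = 103

lanes per group: 128·1/4/8 = 4
vl ← min(1, 4) = 1
vd[0] and(0x7f,0xa5) -> 0x25
vd[1] tail/keep -> 0x67
vd[2] tail/keep -> 0x2d
vd[3] tail/keep -> 0x1b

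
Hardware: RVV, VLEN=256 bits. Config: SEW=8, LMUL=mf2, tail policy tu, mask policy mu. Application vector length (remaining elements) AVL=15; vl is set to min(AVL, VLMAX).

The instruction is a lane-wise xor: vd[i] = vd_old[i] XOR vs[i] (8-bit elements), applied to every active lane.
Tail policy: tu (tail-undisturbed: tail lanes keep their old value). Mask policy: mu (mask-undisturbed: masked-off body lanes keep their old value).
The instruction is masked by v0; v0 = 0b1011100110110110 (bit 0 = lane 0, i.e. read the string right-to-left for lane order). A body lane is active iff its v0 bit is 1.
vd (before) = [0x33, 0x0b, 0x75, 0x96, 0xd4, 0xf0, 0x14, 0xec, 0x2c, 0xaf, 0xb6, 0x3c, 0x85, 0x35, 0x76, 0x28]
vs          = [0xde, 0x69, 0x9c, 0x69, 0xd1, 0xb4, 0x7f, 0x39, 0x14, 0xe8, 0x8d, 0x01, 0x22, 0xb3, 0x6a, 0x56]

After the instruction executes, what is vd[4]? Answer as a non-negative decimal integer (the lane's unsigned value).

vd[4] = 5

lanes per group: 256·1/2/8 = 16
vl = min(AVL, VLMAX) = min(15, 16) = 15
lane  0: mask-off/keep ⇒ 0x33
lane  1: xor(0x0b,0x69) ⇒ 0x62
lane  2: xor(0x75,0x9c) ⇒ 0xe9
lane  3: mask-off/keep ⇒ 0x96
lane  4: xor(0xd4,0xd1) ⇒ 0x05
lane  5: xor(0xf0,0xb4) ⇒ 0x44
lane  6: mask-off/keep ⇒ 0x14
lane  7: xor(0xec,0x39) ⇒ 0xd5
lane  8: xor(0x2c,0x14) ⇒ 0x38
lane  9: mask-off/keep ⇒ 0xaf
lane 10: mask-off/keep ⇒ 0xb6
lane 11: xor(0x3c,0x01) ⇒ 0x3d
lane 12: xor(0x85,0x22) ⇒ 0xa7
lane 13: xor(0x35,0xb3) ⇒ 0x86
lane 14: mask-off/keep ⇒ 0x76
lane 15: tail/keep ⇒ 0x28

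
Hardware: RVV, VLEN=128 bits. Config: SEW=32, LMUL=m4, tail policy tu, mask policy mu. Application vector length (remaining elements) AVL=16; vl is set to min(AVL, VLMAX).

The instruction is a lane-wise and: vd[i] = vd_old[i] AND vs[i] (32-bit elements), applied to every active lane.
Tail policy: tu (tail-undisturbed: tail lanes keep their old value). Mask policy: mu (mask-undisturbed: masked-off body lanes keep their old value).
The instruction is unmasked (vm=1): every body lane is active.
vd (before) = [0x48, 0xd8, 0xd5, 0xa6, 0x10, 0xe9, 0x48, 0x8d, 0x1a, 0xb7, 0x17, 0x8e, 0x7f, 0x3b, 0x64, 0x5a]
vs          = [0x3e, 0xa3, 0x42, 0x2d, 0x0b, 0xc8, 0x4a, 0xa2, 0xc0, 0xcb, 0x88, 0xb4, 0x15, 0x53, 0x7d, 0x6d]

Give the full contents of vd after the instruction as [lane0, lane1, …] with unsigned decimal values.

vd = [8, 128, 64, 36, 0, 200, 72, 128, 0, 131, 0, 132, 21, 19, 100, 72]

VLMAX = (128 × 4) / 32 = 16 lanes
vl ← min(16, 16) = 16
[0] and(0x48,0x3e) = 0x08
[1] and(0xd8,0xa3) = 0x80
[2] and(0xd5,0x42) = 0x40
[3] and(0xa6,0x2d) = 0x24
[4] and(0x10,0x0b) = 0x00
[5] and(0xe9,0xc8) = 0xc8
[6] and(0x48,0x4a) = 0x48
[7] and(0x8d,0xa2) = 0x80
[8] and(0x1a,0xc0) = 0x00
[9] and(0xb7,0xcb) = 0x83
[10] and(0x17,0x88) = 0x00
[11] and(0x8e,0xb4) = 0x84
[12] and(0x7f,0x15) = 0x15
[13] and(0x3b,0x53) = 0x13
[14] and(0x64,0x7d) = 0x64
[15] and(0x5a,0x6d) = 0x48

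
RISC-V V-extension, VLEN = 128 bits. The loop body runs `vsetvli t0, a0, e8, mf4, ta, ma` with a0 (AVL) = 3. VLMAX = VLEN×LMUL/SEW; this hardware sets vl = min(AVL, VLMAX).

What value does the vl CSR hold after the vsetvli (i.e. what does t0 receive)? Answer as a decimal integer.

VLMAX = (128 × 1/4) / 8 = 4 lanes
AVL=3 ≤ VLMAX=4, so vl = 3

vl = 3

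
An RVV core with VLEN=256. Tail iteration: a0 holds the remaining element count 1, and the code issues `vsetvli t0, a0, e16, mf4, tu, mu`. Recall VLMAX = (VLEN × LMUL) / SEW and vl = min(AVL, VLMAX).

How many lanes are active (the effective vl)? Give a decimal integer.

VLMAX = VLEN×LMUL/SEW = 256×1/4/16 = 4
vl = min(AVL, VLMAX) = min(1, 4) = 1

vl = 1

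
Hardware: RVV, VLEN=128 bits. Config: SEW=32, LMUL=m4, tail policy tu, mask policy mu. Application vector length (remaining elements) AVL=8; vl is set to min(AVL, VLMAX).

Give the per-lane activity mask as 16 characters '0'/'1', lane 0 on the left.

VLMAX = VLEN×LMUL/SEW = 128×4/32 = 16
vl = min(AVL, VLMAX) = min(8, 16) = 8
bits (lane 0 leftmost): 1111111100000000

predicate = 1111111100000000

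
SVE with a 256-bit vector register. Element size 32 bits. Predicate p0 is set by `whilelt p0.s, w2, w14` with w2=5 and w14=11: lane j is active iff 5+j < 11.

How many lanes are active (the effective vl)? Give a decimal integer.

lane count: 256 div 32 = 8
whilelt: lane j active iff 5+j < 11 → j < 6 → 6 active

vl = 6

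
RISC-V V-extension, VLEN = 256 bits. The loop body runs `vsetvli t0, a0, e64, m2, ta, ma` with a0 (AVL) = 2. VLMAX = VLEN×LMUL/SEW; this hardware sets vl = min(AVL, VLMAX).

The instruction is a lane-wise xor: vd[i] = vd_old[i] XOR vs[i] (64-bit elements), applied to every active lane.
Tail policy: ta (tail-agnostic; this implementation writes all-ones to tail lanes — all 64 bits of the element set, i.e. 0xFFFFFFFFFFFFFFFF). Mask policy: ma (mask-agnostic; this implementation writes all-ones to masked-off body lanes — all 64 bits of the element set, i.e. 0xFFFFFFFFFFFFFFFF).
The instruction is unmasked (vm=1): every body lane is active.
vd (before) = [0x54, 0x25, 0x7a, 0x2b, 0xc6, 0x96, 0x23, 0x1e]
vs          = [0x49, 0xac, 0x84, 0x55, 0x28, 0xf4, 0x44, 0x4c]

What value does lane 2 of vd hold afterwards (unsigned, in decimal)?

vd[2] = 18446744073709551615

VLMAX = (256 × 2) / 64 = 8 lanes
vl = min(AVL, VLMAX) = min(2, 8) = 2
vd[0] xor(0x54,0x49) -> 0x1d
vd[1] xor(0x25,0xac) -> 0x89
vd[2] tail/ones -> 0xffffffffffffffff
vd[3] tail/ones -> 0xffffffffffffffff
vd[4] tail/ones -> 0xffffffffffffffff
vd[5] tail/ones -> 0xffffffffffffffff
vd[6] tail/ones -> 0xffffffffffffffff
vd[7] tail/ones -> 0xffffffffffffffff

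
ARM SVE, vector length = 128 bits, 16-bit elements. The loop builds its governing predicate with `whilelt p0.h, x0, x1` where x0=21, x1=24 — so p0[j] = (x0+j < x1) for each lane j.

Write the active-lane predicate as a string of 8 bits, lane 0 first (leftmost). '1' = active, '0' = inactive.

predicate = 11100000

lane count: 128 div 16 = 8
active while 21+j < 24, i.e. j ∈ [0,3) capped at 8 ⇒ 3
bits (lane 0 leftmost): 11100000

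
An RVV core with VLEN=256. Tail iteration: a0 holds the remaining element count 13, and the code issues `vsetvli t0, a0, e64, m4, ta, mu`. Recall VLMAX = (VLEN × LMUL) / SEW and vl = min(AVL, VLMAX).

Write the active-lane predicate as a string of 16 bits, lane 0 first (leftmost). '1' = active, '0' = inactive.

predicate = 1111111111111000

VLMAX = (256 × 4) / 64 = 16 lanes
vl ← min(13, 16) = 13
bits (lane 0 leftmost): 1111111111111000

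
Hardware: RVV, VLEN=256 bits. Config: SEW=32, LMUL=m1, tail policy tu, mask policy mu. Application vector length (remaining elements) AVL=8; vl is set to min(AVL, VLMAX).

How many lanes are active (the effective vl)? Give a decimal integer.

vl = 8

lanes per group: 256·1/32 = 8
vl = min(AVL, VLMAX) = min(8, 8) = 8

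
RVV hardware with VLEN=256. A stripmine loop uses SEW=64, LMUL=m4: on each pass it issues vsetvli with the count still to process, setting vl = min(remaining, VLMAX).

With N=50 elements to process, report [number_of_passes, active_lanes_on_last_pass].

[iterations, last_vl] = [4, 2]

lanes per group: 256·4/64 = 16
50 elements at 16/iter → 4 passes, remainder 2 on the last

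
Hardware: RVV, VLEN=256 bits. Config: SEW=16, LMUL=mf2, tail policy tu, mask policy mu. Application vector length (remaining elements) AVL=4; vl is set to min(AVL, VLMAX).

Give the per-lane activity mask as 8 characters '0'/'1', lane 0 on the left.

lanes per group: 256·1/2/16 = 8
AVL=4 ≤ VLMAX=8, so vl = 4
bits (lane 0 leftmost): 11110000

predicate = 11110000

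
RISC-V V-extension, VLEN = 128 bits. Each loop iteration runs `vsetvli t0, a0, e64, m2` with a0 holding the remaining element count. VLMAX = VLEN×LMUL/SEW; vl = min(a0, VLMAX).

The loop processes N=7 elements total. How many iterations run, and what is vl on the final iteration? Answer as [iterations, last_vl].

[iterations, last_vl] = [2, 3]

VLMAX = VLEN×LMUL/SEW = 128×2/64 = 4
7 elements at 4/iter → 2 passes, remainder 3 on the last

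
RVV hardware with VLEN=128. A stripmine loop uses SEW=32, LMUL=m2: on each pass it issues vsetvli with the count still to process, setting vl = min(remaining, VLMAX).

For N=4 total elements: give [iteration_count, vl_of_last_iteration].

[iterations, last_vl] = [1, 4]

VLMAX = (128 × 2) / 32 = 8 lanes
N=4: ⌈4/8⌉ = 1 iters; last vl = 4 − 0×8 = 4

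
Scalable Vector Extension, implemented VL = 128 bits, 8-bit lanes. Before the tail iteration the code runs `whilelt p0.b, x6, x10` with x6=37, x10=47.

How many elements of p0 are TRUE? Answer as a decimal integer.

vl = 10

128-bit reg / 8-bit elem → 16 lanes
active while 37+j < 47, i.e. j ∈ [0,10) capped at 16 ⇒ 10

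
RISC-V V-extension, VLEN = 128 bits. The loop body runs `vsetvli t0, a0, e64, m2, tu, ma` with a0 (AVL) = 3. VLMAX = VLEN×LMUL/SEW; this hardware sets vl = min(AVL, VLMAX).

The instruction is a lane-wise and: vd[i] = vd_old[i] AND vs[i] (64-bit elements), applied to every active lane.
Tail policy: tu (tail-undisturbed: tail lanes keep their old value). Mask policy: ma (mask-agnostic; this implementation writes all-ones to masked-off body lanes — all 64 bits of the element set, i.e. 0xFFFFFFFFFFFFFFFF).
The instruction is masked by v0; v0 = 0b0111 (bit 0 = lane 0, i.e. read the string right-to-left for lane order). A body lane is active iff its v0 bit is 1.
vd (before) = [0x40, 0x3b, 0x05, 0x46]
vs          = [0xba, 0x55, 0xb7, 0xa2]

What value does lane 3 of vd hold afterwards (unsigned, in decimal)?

vd[3] = 70

VLMAX = (128 × 2) / 64 = 4 lanes
AVL=3 ≤ VLMAX=4, so vl = 3
lane  0: and(0x40,0xba) ⇒ 0x00
lane  1: and(0x3b,0x55) ⇒ 0x11
lane  2: and(0x05,0xb7) ⇒ 0x05
lane  3: tail/keep ⇒ 0x46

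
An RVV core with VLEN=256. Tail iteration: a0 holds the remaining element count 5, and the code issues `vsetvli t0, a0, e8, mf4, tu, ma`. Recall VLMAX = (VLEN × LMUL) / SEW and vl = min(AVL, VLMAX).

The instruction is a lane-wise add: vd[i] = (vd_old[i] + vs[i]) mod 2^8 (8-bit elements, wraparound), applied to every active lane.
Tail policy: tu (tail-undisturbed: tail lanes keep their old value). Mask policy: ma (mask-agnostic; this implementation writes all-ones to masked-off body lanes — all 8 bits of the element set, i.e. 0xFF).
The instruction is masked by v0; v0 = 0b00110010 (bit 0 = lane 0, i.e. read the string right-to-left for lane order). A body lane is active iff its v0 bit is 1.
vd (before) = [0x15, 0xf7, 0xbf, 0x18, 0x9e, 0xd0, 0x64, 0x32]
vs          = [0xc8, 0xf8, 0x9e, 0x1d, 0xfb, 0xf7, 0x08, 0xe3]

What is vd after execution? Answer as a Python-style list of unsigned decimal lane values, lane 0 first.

vd = [255, 239, 255, 255, 153, 208, 100, 50]

VLMAX = VLEN×LMUL/SEW = 256×1/4/8 = 8
vl ← min(5, 8) = 5
vd[0] mask-off/ones -> 0xff
vd[1] add(0xf7,0xf8) -> 0xef
vd[2] mask-off/ones -> 0xff
vd[3] mask-off/ones -> 0xff
vd[4] add(0x9e,0xfb) -> 0x99
vd[5] tail/keep -> 0xd0
vd[6] tail/keep -> 0x64
vd[7] tail/keep -> 0x32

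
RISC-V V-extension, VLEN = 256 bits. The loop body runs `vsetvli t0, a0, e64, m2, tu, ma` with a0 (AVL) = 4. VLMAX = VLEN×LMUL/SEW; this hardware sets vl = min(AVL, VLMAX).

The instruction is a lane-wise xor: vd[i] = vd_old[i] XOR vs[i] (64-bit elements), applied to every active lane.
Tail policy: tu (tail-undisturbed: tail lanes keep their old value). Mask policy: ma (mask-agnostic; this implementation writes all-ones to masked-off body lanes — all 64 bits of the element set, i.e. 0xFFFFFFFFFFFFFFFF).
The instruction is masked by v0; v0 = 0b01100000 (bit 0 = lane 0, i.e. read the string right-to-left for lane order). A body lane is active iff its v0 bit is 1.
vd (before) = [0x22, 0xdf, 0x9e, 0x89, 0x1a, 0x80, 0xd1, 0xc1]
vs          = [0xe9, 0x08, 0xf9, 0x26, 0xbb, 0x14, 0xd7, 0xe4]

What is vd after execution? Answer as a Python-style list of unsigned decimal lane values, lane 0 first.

VLMAX = VLEN×LMUL/SEW = 256×2/64 = 8
vl = min(AVL, VLMAX) = min(4, 8) = 4
lane  0: mask-off/ones ⇒ 0xffffffffffffffff
lane  1: mask-off/ones ⇒ 0xffffffffffffffff
lane  2: mask-off/ones ⇒ 0xffffffffffffffff
lane  3: mask-off/ones ⇒ 0xffffffffffffffff
lane  4: tail/keep ⇒ 0x1a
lane  5: tail/keep ⇒ 0x80
lane  6: tail/keep ⇒ 0xd1
lane  7: tail/keep ⇒ 0xc1

vd = [18446744073709551615, 18446744073709551615, 18446744073709551615, 18446744073709551615, 26, 128, 209, 193]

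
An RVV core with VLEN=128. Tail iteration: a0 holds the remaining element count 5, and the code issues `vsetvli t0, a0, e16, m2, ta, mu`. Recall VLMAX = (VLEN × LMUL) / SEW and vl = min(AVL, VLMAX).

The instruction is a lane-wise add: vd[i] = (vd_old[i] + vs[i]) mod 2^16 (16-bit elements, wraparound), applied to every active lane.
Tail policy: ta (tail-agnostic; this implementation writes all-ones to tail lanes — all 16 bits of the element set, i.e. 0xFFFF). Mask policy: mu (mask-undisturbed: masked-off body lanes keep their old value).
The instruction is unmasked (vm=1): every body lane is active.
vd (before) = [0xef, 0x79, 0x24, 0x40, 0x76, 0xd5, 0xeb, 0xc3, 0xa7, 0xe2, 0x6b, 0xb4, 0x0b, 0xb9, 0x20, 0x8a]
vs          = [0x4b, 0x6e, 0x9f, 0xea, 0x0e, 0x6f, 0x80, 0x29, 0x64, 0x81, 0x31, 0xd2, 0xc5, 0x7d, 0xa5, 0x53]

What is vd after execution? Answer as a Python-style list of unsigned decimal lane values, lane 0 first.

vd = [314, 231, 195, 298, 132, 65535, 65535, 65535, 65535, 65535, 65535, 65535, 65535, 65535, 65535, 65535]

VLMAX = VLEN×LMUL/SEW = 128×2/16 = 16
AVL=5 ≤ VLMAX=16, so vl = 5
[0] add(0xef,0x4b) = 0x13a
[1] add(0x79,0x6e) = 0xe7
[2] add(0x24,0x9f) = 0xc3
[3] add(0x40,0xea) = 0x12a
[4] add(0x76,0x0e) = 0x84
[5] tail/ones = 0xffff
[6] tail/ones = 0xffff
[7] tail/ones = 0xffff
[8] tail/ones = 0xffff
[9] tail/ones = 0xffff
[10] tail/ones = 0xffff
[11] tail/ones = 0xffff
[12] tail/ones = 0xffff
[13] tail/ones = 0xffff
[14] tail/ones = 0xffff
[15] tail/ones = 0xffff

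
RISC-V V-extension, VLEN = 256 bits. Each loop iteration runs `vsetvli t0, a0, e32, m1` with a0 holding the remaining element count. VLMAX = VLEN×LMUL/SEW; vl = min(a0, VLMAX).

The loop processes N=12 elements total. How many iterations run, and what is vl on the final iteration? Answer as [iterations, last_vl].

[iterations, last_vl] = [2, 4]

VLMAX = VLEN×LMUL/SEW = 256×1/32 = 8
12 elements at 8/iter → 2 passes, remainder 4 on the last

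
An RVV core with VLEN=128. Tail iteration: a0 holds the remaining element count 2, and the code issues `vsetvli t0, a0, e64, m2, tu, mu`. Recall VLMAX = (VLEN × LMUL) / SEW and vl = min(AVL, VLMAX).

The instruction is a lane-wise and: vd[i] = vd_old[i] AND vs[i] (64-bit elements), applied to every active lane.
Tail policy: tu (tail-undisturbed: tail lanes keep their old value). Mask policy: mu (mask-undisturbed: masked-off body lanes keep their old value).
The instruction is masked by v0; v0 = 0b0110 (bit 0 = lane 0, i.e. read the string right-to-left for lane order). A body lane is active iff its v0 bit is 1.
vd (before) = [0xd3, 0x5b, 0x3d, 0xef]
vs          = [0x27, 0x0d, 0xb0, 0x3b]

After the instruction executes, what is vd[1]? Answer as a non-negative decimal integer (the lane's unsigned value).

vd[1] = 9

VLMAX = VLEN×LMUL/SEW = 128×2/64 = 4
AVL=2 ≤ VLMAX=4, so vl = 2
  i=0: mask-off/keep → 211
  i=1: and(0x5b,0x0d) → 9
  i=2: tail/keep → 61
  i=3: tail/keep → 239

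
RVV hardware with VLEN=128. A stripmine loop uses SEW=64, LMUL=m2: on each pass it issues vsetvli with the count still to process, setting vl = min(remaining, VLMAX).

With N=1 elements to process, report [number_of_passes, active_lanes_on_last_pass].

[iterations, last_vl] = [1, 1]

lanes per group: 128·2/64 = 4
N=1: ⌈1/4⌉ = 1 iters; last vl = 1 − 0×4 = 1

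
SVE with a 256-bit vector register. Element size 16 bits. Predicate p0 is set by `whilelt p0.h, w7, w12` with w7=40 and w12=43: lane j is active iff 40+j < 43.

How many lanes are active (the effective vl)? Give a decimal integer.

vl = 3

register lanes = 256/16 = 16
active while 40+j < 43, i.e. j ∈ [0,3) capped at 16 ⇒ 3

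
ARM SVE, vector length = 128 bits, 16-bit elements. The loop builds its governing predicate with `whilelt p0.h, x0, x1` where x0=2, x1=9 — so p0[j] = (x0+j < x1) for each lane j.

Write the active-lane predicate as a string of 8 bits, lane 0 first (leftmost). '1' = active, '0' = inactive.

predicate = 11111110

register lanes = 128/16 = 8
whilelt: lane j active iff 2+j < 9 → j < 7 → 7 active
bits (lane 0 leftmost): 11111110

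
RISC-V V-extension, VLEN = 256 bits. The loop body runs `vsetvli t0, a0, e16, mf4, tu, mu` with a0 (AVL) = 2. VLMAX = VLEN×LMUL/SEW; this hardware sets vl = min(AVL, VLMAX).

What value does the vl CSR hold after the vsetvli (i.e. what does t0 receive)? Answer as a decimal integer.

VLMAX = (256 × 1/4) / 16 = 4 lanes
vl ← min(2, 4) = 2

vl = 2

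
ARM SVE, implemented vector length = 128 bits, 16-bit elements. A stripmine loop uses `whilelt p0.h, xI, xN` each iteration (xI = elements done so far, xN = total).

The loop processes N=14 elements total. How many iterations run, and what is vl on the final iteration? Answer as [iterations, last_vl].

lane count: 128 div 16 = 8
iterations = ceil(14/8) = 2; final-pass vl = 6

[iterations, last_vl] = [2, 6]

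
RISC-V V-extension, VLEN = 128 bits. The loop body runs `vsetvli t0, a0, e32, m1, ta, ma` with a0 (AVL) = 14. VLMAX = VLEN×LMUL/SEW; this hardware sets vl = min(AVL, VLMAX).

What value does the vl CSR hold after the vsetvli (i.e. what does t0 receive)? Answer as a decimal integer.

vl = 4

lanes per group: 128·1/32 = 4
AVL=14 > VLMAX=4, so vl = 4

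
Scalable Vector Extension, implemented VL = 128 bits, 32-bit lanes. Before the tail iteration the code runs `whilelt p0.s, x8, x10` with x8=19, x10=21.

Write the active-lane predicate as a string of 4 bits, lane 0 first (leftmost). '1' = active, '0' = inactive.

lane count: 128 div 32 = 4
p0[j] = (19+j < 21); true for j=0..1 → 2 lanes set
bits (lane 0 leftmost): 1100

predicate = 1100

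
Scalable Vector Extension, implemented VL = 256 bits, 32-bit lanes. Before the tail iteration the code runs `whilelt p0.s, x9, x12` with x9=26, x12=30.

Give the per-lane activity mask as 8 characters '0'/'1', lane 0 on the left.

predicate = 11110000

256-bit reg / 32-bit elem → 8 lanes
active while 26+j < 30, i.e. j ∈ [0,4) capped at 8 ⇒ 4
bits (lane 0 leftmost): 11110000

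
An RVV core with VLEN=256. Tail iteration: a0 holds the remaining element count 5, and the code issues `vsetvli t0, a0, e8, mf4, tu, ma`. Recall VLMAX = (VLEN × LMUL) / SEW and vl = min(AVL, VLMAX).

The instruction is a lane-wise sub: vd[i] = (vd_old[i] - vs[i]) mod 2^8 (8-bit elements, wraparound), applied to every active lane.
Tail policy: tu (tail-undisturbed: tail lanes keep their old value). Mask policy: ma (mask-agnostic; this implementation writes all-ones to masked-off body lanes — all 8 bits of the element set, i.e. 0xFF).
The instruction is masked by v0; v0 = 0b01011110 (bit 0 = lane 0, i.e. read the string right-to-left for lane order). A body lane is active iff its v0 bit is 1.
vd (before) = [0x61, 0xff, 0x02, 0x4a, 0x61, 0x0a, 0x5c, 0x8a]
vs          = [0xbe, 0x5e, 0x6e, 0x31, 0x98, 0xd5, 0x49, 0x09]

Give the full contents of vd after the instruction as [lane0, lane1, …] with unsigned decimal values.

VLMAX = VLEN×LMUL/SEW = 256×1/4/8 = 8
AVL=5 ≤ VLMAX=8, so vl = 5
vd[0] mask-off/ones -> 0xff
vd[1] sub(0xff,0x5e) -> 0xa1
vd[2] sub(0x02,0x6e) -> 0x94
vd[3] sub(0x4a,0x31) -> 0x19
vd[4] sub(0x61,0x98) -> 0xc9
vd[5] tail/keep -> 0x0a
vd[6] tail/keep -> 0x5c
vd[7] tail/keep -> 0x8a

vd = [255, 161, 148, 25, 201, 10, 92, 138]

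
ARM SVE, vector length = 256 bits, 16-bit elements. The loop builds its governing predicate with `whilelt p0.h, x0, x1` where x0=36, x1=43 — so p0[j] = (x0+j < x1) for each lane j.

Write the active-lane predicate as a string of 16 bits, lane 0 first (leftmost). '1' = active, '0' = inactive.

256-bit reg / 16-bit elem → 16 lanes
p0[j] = (36+j < 43); true for j=0..6 → 7 lanes set
bits (lane 0 leftmost): 1111111000000000

predicate = 1111111000000000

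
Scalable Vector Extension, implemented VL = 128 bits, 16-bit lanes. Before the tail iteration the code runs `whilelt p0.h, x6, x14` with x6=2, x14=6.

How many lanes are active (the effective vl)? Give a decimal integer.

lane count: 128 div 16 = 8
whilelt: lane j active iff 2+j < 6 → j < 4 → 4 active

vl = 4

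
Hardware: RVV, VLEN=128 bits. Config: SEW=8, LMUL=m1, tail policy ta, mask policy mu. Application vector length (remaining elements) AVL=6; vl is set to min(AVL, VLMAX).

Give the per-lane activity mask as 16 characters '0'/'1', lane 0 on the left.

predicate = 1111110000000000

lanes per group: 128·1/8 = 16
vl = min(AVL, VLMAX) = min(6, 16) = 6
bits (lane 0 leftmost): 1111110000000000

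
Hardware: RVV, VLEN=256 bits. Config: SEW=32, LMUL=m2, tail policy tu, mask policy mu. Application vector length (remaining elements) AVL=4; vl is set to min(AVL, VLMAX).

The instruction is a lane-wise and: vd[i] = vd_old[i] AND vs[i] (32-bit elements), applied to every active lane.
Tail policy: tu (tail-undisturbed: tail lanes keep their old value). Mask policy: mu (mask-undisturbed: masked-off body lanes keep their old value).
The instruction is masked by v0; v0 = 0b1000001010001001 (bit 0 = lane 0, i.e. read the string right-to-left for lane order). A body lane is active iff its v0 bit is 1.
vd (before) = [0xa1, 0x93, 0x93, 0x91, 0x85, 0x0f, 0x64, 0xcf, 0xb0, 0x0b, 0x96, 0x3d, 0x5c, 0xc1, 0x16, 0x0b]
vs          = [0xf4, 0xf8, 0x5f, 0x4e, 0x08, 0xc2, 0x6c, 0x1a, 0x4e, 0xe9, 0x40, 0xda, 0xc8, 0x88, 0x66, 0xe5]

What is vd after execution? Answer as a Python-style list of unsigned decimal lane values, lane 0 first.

VLMAX = VLEN×LMUL/SEW = 256×2/32 = 16
vl ← min(4, 16) = 4
  i=0: and(0xa1,0xf4) → 160
  i=1: mask-off/keep → 147
  i=2: mask-off/keep → 147
  i=3: and(0x91,0x4e) → 0
  i=4: tail/keep → 133
  i=5: tail/keep → 15
  i=6: tail/keep → 100
  i=7: tail/keep → 207
  i=8: tail/keep → 176
  i=9: tail/keep → 11
  i=10: tail/keep → 150
  i=11: tail/keep → 61
  i=12: tail/keep → 92
  i=13: tail/keep → 193
  i=14: tail/keep → 22
  i=15: tail/keep → 11

vd = [160, 147, 147, 0, 133, 15, 100, 207, 176, 11, 150, 61, 92, 193, 22, 11]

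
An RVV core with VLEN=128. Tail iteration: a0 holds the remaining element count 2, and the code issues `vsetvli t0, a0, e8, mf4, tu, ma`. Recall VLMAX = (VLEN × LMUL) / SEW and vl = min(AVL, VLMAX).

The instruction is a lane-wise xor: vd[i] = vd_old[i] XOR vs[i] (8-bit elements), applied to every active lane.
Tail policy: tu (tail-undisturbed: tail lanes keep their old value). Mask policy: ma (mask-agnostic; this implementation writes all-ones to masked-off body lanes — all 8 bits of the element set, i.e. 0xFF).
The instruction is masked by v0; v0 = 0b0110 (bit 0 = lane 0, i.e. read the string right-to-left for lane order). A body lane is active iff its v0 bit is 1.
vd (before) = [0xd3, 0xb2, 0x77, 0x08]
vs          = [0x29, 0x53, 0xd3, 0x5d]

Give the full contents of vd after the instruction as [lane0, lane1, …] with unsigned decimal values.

VLMAX = (128 × 1/4) / 8 = 4 lanes
vl ← min(2, 4) = 2
  i=0: mask-off/ones → 255
  i=1: xor(0xb2,0x53) → 225
  i=2: tail/keep → 119
  i=3: tail/keep → 8

vd = [255, 225, 119, 8]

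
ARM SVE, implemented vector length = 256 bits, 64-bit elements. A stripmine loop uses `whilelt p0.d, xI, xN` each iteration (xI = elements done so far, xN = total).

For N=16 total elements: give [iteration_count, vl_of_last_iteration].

[iterations, last_vl] = [4, 4]

256-bit reg / 64-bit elem → 4 lanes
iterations = ceil(16/4) = 4; final-pass vl = 4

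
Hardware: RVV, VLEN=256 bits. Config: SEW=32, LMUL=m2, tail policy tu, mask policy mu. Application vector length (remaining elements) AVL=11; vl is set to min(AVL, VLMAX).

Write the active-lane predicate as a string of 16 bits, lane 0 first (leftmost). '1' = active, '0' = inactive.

predicate = 1111111111100000

VLMAX = VLEN×LMUL/SEW = 256×2/32 = 16
vl = min(AVL, VLMAX) = min(11, 16) = 11
bits (lane 0 leftmost): 1111111111100000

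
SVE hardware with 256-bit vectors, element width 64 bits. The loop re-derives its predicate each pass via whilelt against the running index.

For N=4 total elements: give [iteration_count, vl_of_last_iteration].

lane count: 256 div 64 = 4
N=4: ⌈4/4⌉ = 1 iters; last vl = 4 − 0×4 = 4

[iterations, last_vl] = [1, 4]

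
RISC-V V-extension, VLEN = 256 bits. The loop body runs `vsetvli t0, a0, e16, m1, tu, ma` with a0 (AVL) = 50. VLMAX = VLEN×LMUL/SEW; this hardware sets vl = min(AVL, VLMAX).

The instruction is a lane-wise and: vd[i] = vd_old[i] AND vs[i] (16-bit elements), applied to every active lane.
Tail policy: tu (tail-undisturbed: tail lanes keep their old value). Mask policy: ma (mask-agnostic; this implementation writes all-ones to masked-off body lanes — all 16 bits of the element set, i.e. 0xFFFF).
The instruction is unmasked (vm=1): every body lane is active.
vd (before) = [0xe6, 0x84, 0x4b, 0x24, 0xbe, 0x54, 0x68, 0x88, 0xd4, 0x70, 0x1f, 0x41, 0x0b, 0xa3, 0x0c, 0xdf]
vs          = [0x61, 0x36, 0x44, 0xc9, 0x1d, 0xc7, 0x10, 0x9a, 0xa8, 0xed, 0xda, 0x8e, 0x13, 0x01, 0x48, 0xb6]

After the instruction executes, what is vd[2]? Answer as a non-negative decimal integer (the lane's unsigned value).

VLMAX = VLEN×LMUL/SEW = 256×1/16 = 16
AVL=50 > VLMAX=16, so vl = 16
[0] and(0xe6,0x61) = 0x60
[1] and(0x84,0x36) = 0x04
[2] and(0x4b,0x44) = 0x40
[3] and(0x24,0xc9) = 0x00
[4] and(0xbe,0x1d) = 0x1c
[5] and(0x54,0xc7) = 0x44
[6] and(0x68,0x10) = 0x00
[7] and(0x88,0x9a) = 0x88
[8] and(0xd4,0xa8) = 0x80
[9] and(0x70,0xed) = 0x60
[10] and(0x1f,0xda) = 0x1a
[11] and(0x41,0x8e) = 0x00
[12] and(0x0b,0x13) = 0x03
[13] and(0xa3,0x01) = 0x01
[14] and(0x0c,0x48) = 0x08
[15] and(0xdf,0xb6) = 0x96

vd[2] = 64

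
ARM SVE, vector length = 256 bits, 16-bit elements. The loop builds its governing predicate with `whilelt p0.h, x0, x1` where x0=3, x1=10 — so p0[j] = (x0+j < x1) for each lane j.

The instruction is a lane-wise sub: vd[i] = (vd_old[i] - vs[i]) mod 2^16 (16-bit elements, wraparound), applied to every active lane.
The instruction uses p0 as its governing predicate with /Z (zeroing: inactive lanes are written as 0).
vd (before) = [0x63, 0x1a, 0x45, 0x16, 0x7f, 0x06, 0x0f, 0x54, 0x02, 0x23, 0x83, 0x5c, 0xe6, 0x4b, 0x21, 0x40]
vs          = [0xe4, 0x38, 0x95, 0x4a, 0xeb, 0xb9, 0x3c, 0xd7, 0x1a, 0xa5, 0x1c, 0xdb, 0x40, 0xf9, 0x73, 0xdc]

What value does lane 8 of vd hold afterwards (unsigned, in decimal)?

256-bit reg / 16-bit elem → 16 lanes
p0[j] = (3+j < 10); true for j=0..6 → 7 lanes set
vd[0] sub(0x63,0xe4) -> 0xff7f
vd[1] sub(0x1a,0x38) -> 0xffe2
vd[2] sub(0x45,0x95) -> 0xffb0
vd[3] sub(0x16,0x4a) -> 0xffcc
vd[4] sub(0x7f,0xeb) -> 0xff94
vd[5] sub(0x06,0xb9) -> 0xff4d
vd[6] sub(0x0f,0x3c) -> 0xffd3
vd[7] tail/zero -> 0x00
vd[8] tail/zero -> 0x00
vd[9] tail/zero -> 0x00
vd[10] tail/zero -> 0x00
vd[11] tail/zero -> 0x00
vd[12] tail/zero -> 0x00
vd[13] tail/zero -> 0x00
vd[14] tail/zero -> 0x00
vd[15] tail/zero -> 0x00

vd[8] = 0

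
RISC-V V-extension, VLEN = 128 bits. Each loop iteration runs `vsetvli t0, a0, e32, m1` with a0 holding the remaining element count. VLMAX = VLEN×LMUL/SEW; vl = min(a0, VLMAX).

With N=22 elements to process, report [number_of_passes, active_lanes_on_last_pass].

VLMAX = (128 × 1) / 32 = 4 lanes
22 elements at 4/iter → 6 passes, remainder 2 on the last

[iterations, last_vl] = [6, 2]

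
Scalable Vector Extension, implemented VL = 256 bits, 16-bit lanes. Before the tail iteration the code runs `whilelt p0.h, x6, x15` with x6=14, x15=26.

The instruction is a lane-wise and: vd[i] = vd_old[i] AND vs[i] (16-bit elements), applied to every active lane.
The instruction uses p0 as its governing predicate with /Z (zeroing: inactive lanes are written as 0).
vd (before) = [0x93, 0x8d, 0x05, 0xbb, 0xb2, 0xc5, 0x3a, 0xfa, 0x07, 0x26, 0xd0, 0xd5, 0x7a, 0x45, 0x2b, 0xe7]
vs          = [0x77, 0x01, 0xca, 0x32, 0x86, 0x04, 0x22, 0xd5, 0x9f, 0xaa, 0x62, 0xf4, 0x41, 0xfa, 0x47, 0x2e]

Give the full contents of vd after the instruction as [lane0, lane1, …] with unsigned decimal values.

vd = [19, 1, 0, 50, 130, 4, 34, 208, 7, 34, 64, 212, 0, 0, 0, 0]

register lanes = 256/16 = 16
p0[j] = (14+j < 26); true for j=0..11 → 12 lanes set
lane  0: and(0x93,0x77) ⇒ 0x13
lane  1: and(0x8d,0x01) ⇒ 0x01
lane  2: and(0x05,0xca) ⇒ 0x00
lane  3: and(0xbb,0x32) ⇒ 0x32
lane  4: and(0xb2,0x86) ⇒ 0x82
lane  5: and(0xc5,0x04) ⇒ 0x04
lane  6: and(0x3a,0x22) ⇒ 0x22
lane  7: and(0xfa,0xd5) ⇒ 0xd0
lane  8: and(0x07,0x9f) ⇒ 0x07
lane  9: and(0x26,0xaa) ⇒ 0x22
lane 10: and(0xd0,0x62) ⇒ 0x40
lane 11: and(0xd5,0xf4) ⇒ 0xd4
lane 12: tail/zero ⇒ 0x00
lane 13: tail/zero ⇒ 0x00
lane 14: tail/zero ⇒ 0x00
lane 15: tail/zero ⇒ 0x00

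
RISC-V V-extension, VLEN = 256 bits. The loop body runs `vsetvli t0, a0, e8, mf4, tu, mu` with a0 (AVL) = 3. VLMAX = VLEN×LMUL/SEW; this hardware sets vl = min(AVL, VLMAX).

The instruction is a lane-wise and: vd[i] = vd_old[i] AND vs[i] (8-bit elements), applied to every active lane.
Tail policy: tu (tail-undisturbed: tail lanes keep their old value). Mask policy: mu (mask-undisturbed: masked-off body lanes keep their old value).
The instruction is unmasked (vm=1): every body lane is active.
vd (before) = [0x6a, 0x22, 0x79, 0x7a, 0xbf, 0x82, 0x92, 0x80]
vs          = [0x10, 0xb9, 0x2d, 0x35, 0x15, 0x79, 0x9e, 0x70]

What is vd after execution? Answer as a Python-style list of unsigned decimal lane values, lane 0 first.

VLMAX = (256 × 1/4) / 8 = 8 lanes
AVL=3 ≤ VLMAX=8, so vl = 3
vd[0] and(0x6a,0x10) -> 0x00
vd[1] and(0x22,0xb9) -> 0x20
vd[2] and(0x79,0x2d) -> 0x29
vd[3] tail/keep -> 0x7a
vd[4] tail/keep -> 0xbf
vd[5] tail/keep -> 0x82
vd[6] tail/keep -> 0x92
vd[7] tail/keep -> 0x80

vd = [0, 32, 41, 122, 191, 130, 146, 128]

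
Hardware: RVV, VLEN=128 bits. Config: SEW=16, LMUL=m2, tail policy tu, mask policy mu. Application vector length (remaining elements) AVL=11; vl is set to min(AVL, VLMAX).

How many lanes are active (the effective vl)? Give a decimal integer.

VLMAX = (128 × 2) / 16 = 16 lanes
vl = min(AVL, VLMAX) = min(11, 16) = 11

vl = 11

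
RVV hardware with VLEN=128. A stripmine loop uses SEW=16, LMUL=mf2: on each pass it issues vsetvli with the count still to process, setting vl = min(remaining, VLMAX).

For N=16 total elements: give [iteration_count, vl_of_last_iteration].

[iterations, last_vl] = [4, 4]

VLMAX = VLEN×LMUL/SEW = 128×1/2/16 = 4
16 elements at 4/iter → 4 passes, remainder 4 on the last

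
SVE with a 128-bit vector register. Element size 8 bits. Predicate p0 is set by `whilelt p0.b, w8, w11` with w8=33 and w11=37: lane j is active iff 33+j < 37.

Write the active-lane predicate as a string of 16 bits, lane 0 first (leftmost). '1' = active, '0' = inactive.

predicate = 1111000000000000

128-bit reg / 8-bit elem → 16 lanes
active while 33+j < 37, i.e. j ∈ [0,4) capped at 16 ⇒ 4
bits (lane 0 leftmost): 1111000000000000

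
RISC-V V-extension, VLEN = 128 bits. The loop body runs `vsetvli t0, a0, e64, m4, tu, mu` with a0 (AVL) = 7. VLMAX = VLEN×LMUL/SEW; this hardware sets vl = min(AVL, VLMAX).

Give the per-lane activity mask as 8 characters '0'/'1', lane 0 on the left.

predicate = 11111110

lanes per group: 128·4/64 = 8
vl ← min(7, 8) = 7
bits (lane 0 leftmost): 11111110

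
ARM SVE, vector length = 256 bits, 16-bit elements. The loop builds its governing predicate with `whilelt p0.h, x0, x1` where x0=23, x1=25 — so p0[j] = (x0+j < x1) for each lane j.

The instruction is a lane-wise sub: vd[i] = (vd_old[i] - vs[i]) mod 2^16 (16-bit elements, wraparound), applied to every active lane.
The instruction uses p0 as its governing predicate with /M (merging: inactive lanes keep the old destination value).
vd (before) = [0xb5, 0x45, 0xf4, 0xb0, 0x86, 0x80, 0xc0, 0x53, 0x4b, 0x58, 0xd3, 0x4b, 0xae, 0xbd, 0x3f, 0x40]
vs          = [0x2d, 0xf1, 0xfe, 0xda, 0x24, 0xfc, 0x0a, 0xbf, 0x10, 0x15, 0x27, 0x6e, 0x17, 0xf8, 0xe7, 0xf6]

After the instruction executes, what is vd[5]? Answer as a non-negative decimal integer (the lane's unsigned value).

vd[5] = 128

register lanes = 256/16 = 16
active while 23+j < 25, i.e. j ∈ [0,2) capped at 16 ⇒ 2
[0] sub(0xb5,0x2d) = 0x88
[1] sub(0x45,0xf1) = 0xff54
[2] tail/keep = 0xf4
[3] tail/keep = 0xb0
[4] tail/keep = 0x86
[5] tail/keep = 0x80
[6] tail/keep = 0xc0
[7] tail/keep = 0x53
[8] tail/keep = 0x4b
[9] tail/keep = 0x58
[10] tail/keep = 0xd3
[11] tail/keep = 0x4b
[12] tail/keep = 0xae
[13] tail/keep = 0xbd
[14] tail/keep = 0x3f
[15] tail/keep = 0x40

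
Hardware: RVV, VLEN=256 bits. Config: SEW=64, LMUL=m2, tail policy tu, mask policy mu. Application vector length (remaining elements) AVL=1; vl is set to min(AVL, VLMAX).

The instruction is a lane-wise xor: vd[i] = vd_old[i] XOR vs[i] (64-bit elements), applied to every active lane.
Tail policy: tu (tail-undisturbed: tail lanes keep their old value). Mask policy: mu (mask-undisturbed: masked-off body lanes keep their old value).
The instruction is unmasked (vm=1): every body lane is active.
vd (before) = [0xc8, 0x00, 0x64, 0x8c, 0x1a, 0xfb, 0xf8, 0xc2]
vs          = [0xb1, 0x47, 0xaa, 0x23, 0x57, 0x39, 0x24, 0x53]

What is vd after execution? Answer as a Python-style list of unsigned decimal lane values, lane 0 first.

vd = [121, 0, 100, 140, 26, 251, 248, 194]

lanes per group: 256·2/64 = 8
AVL=1 ≤ VLMAX=8, so vl = 1
  i=0: xor(0xc8,0xb1) → 121
  i=1: tail/keep → 0
  i=2: tail/keep → 100
  i=3: tail/keep → 140
  i=4: tail/keep → 26
  i=5: tail/keep → 251
  i=6: tail/keep → 248
  i=7: tail/keep → 194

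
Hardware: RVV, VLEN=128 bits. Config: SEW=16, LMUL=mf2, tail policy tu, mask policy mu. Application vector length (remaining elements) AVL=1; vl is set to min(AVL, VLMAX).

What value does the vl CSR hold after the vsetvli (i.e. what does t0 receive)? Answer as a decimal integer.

VLMAX = VLEN×LMUL/SEW = 128×1/2/16 = 4
AVL=1 ≤ VLMAX=4, so vl = 1

vl = 1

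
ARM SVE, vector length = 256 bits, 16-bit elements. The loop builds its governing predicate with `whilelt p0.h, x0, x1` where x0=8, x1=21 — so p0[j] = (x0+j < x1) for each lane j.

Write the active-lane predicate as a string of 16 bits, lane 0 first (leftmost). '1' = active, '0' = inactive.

predicate = 1111111111111000

256-bit reg / 16-bit elem → 16 lanes
active while 8+j < 21, i.e. j ∈ [0,13) capped at 16 ⇒ 13
bits (lane 0 leftmost): 1111111111111000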